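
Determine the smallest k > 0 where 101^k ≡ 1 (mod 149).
148

149 is prime, so ord(101) divides φ(149) = 148.
Divisors of 148: 1, 2, 4, 37, 74, 148.
Repeated squaring: 101^1 ≡ 101, 101^2 ≡ 69, 101^4 ≡ 142, 101^8 ≡ 49, 101^16 ≡ 17, 101^32 ≡ 140, 101^64 ≡ 81, 101^128 ≡ 5 (mod 149).
Test 101^d mod 149 for each divisor d in increasing order:
101^1 ≡ 101
101^2 ≡ 69
101^4 ≡ 142
101^37 = 101^32·101^4·101^1 ≡ 105
101^74 = 101^64·101^8·101^2 ≡ 148
101^148 = 101^128·101^16·101^4 ≡ 1  ← first divisor giving 1
The order is 148.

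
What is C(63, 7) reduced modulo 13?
5

Using Lucas' theorem:
Write n=63 and k=7 in base 13:
n in base 13: [4, 11]
k in base 13: [0, 7]
C(63,7) mod 13 = ∏ C(n_i, k_i) mod 13
Digit binomials (mod 13): C(4,0) = 1; C(11,7) = 330 ≡ 5
Product: 1 × 5 = 5 ≡ 5 (mod 13)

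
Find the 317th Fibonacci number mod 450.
347

Matrix identity: Q^n = [[F_(n+1), F_n], [F_n, F_(n-1)]] with Q = [[1,1],[1,0]].
n = 317 = 100111101₂. Square-and-multiply, entries mod 450:
Q^1 = [[1,1],[1,0]]
Q^2 = (Q^1)² = [[2,1],[1,1]]
Q^4 = (Q^2)² = [[5,3],[3,2]]
Q^9 = (Q^4)²·Q = [[55,34],[34,21]]
Q^19 = (Q^9)²·Q = [[15,131],[131,334]]
Q^39 = (Q^19)²·Q = [[105,286],[286,269]]
Q^79 = (Q^39)²·Q = [[435,121],[121,314]]
Q^158 = (Q^79)² = [[16,179],[179,287]]
Q^317 = (Q^158)²·Q = [[134,347],[347,237]]
F_317 mod 450 = Q^317[0][1] = 347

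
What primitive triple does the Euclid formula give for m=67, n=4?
(4473, 536, 4505)

Euclid's formula: a = m² - n², b = 2mn, c = m² + n²
m = 67, n = 4
a = 67² - 4² = 4489 - 16 = 4473
b = 2 × 67 × 4 = 536
c = 67² + 4² = 4489 + 16 = 4505
Verification: 4473² + 536² = 20007729 + 287296 = 20295025 = 4505² ✓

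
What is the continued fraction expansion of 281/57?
[4; 1, 13, 4]

Euclidean algorithm steps:
281 = 4 × 57 + 53
57 = 1 × 53 + 4
53 = 13 × 4 + 1
4 = 4 × 1 + 0
Continued fraction: [4; 1, 13, 4]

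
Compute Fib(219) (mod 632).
610

Matrix identity: Q^n = [[F_(n+1), F_n], [F_n, F_(n-1)]] with Q = [[1,1],[1,0]].
n = 219 = 11011011₂. Square-and-multiply, entries mod 632:
Q^1 = [[1,1],[1,0]]
Q^3 = (Q^1)²·Q = [[3,2],[2,1]]
Q^6 = (Q^3)² = [[13,8],[8,5]]
Q^13 = (Q^6)²·Q = [[377,233],[233,144]]
Q^27 = (Q^13)²·Q = [[547,498],[498,49]]
Q^54 = (Q^27)² = [[533,400],[400,133]]
Q^109 = (Q^54)²·Q = [[121,425],[425,328]]
Q^219 = (Q^109)²·Q = [[571,610],[610,593]]
F_219 mod 632 = Q^219[0][1] = 610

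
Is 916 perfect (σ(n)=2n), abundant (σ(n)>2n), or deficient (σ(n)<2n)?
deficient

Proper divisors of 916: sum = 1 + 2 + 4 + 229 + 458 = 694
Since 694 < 916, 916 is deficient.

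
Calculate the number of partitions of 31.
6842

p(n) counts ways to write n as a sum of positive integers (order ignored).
Euler's pentagonal recurrence: p(k) = p(k-1) + p(k-2) - p(k-5) - p(k-7) + p(k-12) + p(k-15) - ... (offsets j(3j∓1)/2, signs ++--, p(0)=1, p(<0)=0).
DP table for k = 0..30: p(0)=1, p(1)=1, p(2)=2, p(3)=3, p(4)=5, p(5)=7, p(6)=11, p(7)=15, p(8)=22, p(9)=30, p(10)=42, p(11)=56, p(12)=77, p(13)=101, p(14)=135, p(15)=176, p(16)=231, p(17)=297, p(18)=385, p(19)=490, p(20)=627, p(21)=792, p(22)=1002, p(23)=1255, p(24)=1575, p(25)=1958, p(26)=2436, p(27)=3010, p(28)=3718, p(29)=4565, p(30)=5604.
Final step: p(31) = p(30) + p(29) - p(26) - p(24) + p(19) + p(16) - p(9) - p(5)
= 5604 + 4565 - 2436 - 1575 + 490 + 231 - 30 - 7
= 6842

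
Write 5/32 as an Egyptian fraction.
1/7 + 1/75 + 1/16800

Greedy algorithm:
5/32: ceiling(32/5) = 7, use 1/7
3/224: ceiling(224/3) = 75, use 1/75
1/16800: ceiling(16800/1) = 16800, use 1/16800
Result: 5/32 = 1/7 + 1/75 + 1/16800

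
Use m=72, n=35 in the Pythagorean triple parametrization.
(3959, 5040, 6409)

Euclid's formula: a = m² - n², b = 2mn, c = m² + n²
m = 72, n = 35
a = 72² - 35² = 5184 - 1225 = 3959
b = 2 × 72 × 35 = 5040
c = 72² + 35² = 5184 + 1225 = 6409
Verification: 3959² + 5040² = 15673681 + 25401600 = 41075281 = 6409² ✓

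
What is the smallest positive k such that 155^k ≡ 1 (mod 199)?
99

199 is prime, so ord(155) divides φ(199) = 198.
Divisors of 198: 1, 2, 3, 6, 9, 11, 18, 22, 33, 66, 99, 198.
Repeated squaring: 155^1 ≡ 155, 155^2 ≡ 145, 155^4 ≡ 130, 155^8 ≡ 184, 155^16 ≡ 26, 155^32 ≡ 79, 155^64 ≡ 72, 155^128 ≡ 10 (mod 199).
Test 155^d mod 199 for each divisor d in increasing order:
155^1 ≡ 155
155^2 ≡ 145
155^3 = 155^2·155^1 ≡ 187
155^6 = 155^4·155^2 ≡ 144
155^9 = 155^8·155^1 ≡ 63
155^11 = 155^8·155^2·155^1 ≡ 180
155^18 = 155^16·155^2 ≡ 188
155^22 = 155^16·155^4·155^2 ≡ 162
155^33 = 155^32·155^1 ≡ 106
155^66 = 155^64·155^2 ≡ 92
155^99 = 155^64·155^32·155^2·155^1 ≡ 1  ← first divisor giving 1
The order is 99.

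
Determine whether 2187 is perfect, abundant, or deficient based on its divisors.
deficient

Proper divisors of 2187: sum = 1 + 3 + 9 + 27 + 81 + 243 + 729 = 1093
Since 1093 < 2187, 2187 is deficient.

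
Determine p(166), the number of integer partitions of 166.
189334822579

p(n) counts ways to write n as a sum of positive integers (order ignored).
Euler's pentagonal recurrence: p(k) = p(k-1) + p(k-2) - p(k-5) - p(k-7) + p(k-12) + p(k-15) - ... (offsets j(3j∓1)/2, signs ++--, p(0)=1, p(<0)=0).
DP table for k = 0..165: p(0)=1, p(1)=1, p(2)=2, p(3)=3, p(4)=5, p(5)=7, p(6)=11, p(7)=15, p(8)=22, p(9)=30, p(10)=42, p(11)=56, p(12)=77, p(13)=101, p(14)=135, p(15)=176, p(16)=231, p(17)=297, p(18)=385, p(19)=490, p(20)=627, p(21)=792, p(22)=1002, p(23)=1255, p(24)=1575, p(25)=1958, p(26)=2436, p(27)=3010, p(28)=3718, p(29)=4565, p(30)=5604, p(31)=6842, p(32)=8349, p(33)=10143, p(34)=12310, p(35)=14883, p(36)=17977, p(37)=21637, p(38)=26015, p(39)=31185, p(40)=37338, p(41)=44583, p(42)=53174, p(43)=63261, p(44)=75175, p(45)=89134, p(46)=105558, p(47)=124754, p(48)=147273, p(49)=173525, p(50)=204226, p(51)=239943, p(52)=281589, p(53)=329931, p(54)=386155, p(55)=451276, p(56)=526823, p(57)=614154, p(58)=715220, p(59)=831820, p(60)=966467, p(61)=1121505, p(62)=1300156, p(63)=1505499, p(64)=1741630, p(65)=2012558, p(66)=2323520, p(67)=2679689, p(68)=3087735, p(69)=3554345, p(70)=4087968, p(71)=4697205, p(72)=5392783, p(73)=6185689, p(74)=7089500, p(75)=8118264, p(76)=9289091, p(77)=10619863, p(78)=12132164, p(79)=13848650, p(80)=15796476, p(81)=18004327, p(82)=20506255, p(83)=23338469, p(84)=26543660, p(85)=30167357, p(86)=34262962, p(87)=38887673, p(88)=44108109, p(89)=49995925, p(90)=56634173, p(91)=64112359, p(92)=72533807, p(93)=82010177, p(94)=92669720, p(95)=104651419, p(96)=118114304, p(97)=133230930, p(98)=150198136, p(99)=169229875, p(100)=190569292, p(101)=214481126, p(102)=241265379, p(103)=271248950, p(104)=304801365, p(105)=342325709, p(106)=384276336, p(107)=431149389, p(108)=483502844, p(109)=541946240, p(110)=607163746, p(111)=679903203, p(112)=761002156, p(113)=851376628, p(114)=952050665, p(115)=1064144451, p(116)=1188908248, p(117)=1327710076, p(118)=1482074143, p(119)=1653668665, p(120)=1844349560, p(121)=2056148051, p(122)=2291320912, p(123)=2552338241, p(124)=2841940500, p(125)=3163127352, p(126)=3519222692, p(127)=3913864295, p(128)=4351078600, p(129)=4835271870, p(130)=5371315400, p(131)=5964539504, p(132)=6620830889, p(133)=7346629512, p(134)=8149040695, p(135)=9035836076, p(136)=10015581680, p(137)=11097645016, p(138)=12292341831, p(139)=13610949895, p(140)=15065878135, p(141)=16670689208, p(142)=18440293320, p(143)=20390982757, p(144)=22540654445, p(145)=24908858009, p(146)=27517052599, p(147)=30388671978, p(148)=33549419497, p(149)=37027355200, p(150)=40853235313, p(151)=45060624582, p(152)=49686288421, p(153)=54770336324, p(154)=60356673280, p(155)=66493182097, p(156)=73232243759, p(157)=80630964769, p(158)=88751778802, p(159)=97662728555, p(160)=107438159466, p(161)=118159068427, p(162)=129913904637, p(163)=142798995930, p(164)=156919475295, p(165)=172389800255.
Final step: p(166) = p(165) + p(164) - p(161) - p(159) + p(154) + p(151) - p(144) - p(140) + p(131) + p(126) - p(115) - p(109) + p(96) + p(89) - p(74) - p(66) + p(49) + p(40) - p(21) - p(11)
= 172389800255 + 156919475295 - 118159068427 - 97662728555 + 60356673280 + 45060624582 - 22540654445 - 15065878135 + 5964539504 + 3519222692 - 1064144451 - 541946240 + 118114304 + 49995925 - 7089500 - 2323520 + 173525 + 37338 - 792 - 56
= 189334822579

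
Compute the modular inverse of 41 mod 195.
176

gcd(41, 195) = 1, so the inverse exists.
Extended Euclidean algorithm on (195, 41):
195 = 4 × 41 + 31  ⟹  31 = (1)·195 + (-4)·41
41 = 1 × 31 + 10  ⟹  10 = (-1)·195 + (5)·41
31 = 3 × 10 + 1  ⟹  1 = (4)·195 + (-19)·41
So (-19)·41 ≡ 1 (mod 195), i.e. 41^(-1) ≡ -19 ≡ 176 (mod 195).
Check: 41 × 176 = 7216 ≡ 1 (mod 195)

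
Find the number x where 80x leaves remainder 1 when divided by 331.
120

gcd(80, 331) = 1, so the inverse exists.
Extended Euclidean algorithm on (331, 80):
331 = 4 × 80 + 11  ⟹  11 = (1)·331 + (-4)·80
80 = 7 × 11 + 3  ⟹  3 = (-7)·331 + (29)·80
11 = 3 × 3 + 2  ⟹  2 = (22)·331 + (-91)·80
3 = 1 × 2 + 1  ⟹  1 = (-29)·331 + (120)·80
So (120)·80 ≡ 1 (mod 331), i.e. 80^(-1) ≡ 120 (mod 331).
Check: 80 × 120 = 9600 ≡ 1 (mod 331)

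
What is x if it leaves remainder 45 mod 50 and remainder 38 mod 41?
1145

Using Chinese Remainder Theorem:
M = 50 × 41 = 2050
M1 = 41, M2 = 50
y1 = 41^(-1) mod 50 = 11
y2 = 50^(-1) mod 41 = 32
x = (45×41×11 + 38×50×32) mod 2050 = 1145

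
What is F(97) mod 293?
256

Matrix identity: Q^n = [[F_(n+1), F_n], [F_n, F_(n-1)]] with Q = [[1,1],[1,0]].
n = 97 = 1100001₂. Square-and-multiply, entries mod 293:
Q^1 = [[1,1],[1,0]]
Q^3 = (Q^1)²·Q = [[3,2],[2,1]]
Q^6 = (Q^3)² = [[13,8],[8,5]]
Q^12 = (Q^6)² = [[233,144],[144,89]]
Q^24 = (Q^12)² = [[17,74],[74,236]]
Q^48 = (Q^24)² = [[198,263],[263,228]]
Q^97 = (Q^48)²·Q = [[75,256],[256,112]]
F_97 mod 293 = Q^97[0][1] = 256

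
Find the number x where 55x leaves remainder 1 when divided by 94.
53

gcd(55, 94) = 1, so the inverse exists.
Extended Euclidean algorithm on (94, 55):
94 = 1 × 55 + 39  ⟹  39 = (1)·94 + (-1)·55
55 = 1 × 39 + 16  ⟹  16 = (-1)·94 + (2)·55
39 = 2 × 16 + 7  ⟹  7 = (3)·94 + (-5)·55
16 = 2 × 7 + 2  ⟹  2 = (-7)·94 + (12)·55
7 = 3 × 2 + 1  ⟹  1 = (24)·94 + (-41)·55
So (-41)·55 ≡ 1 (mod 94), i.e. 55^(-1) ≡ -41 ≡ 53 (mod 94).
Check: 55 × 53 = 2915 ≡ 1 (mod 94)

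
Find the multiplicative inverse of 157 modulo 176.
37

gcd(157, 176) = 1, so the inverse exists.
Extended Euclidean algorithm on (176, 157):
176 = 1 × 157 + 19  ⟹  19 = (1)·176 + (-1)·157
157 = 8 × 19 + 5  ⟹  5 = (-8)·176 + (9)·157
19 = 3 × 5 + 4  ⟹  4 = (25)·176 + (-28)·157
5 = 1 × 4 + 1  ⟹  1 = (-33)·176 + (37)·157
So (37)·157 ≡ 1 (mod 176), i.e. 157^(-1) ≡ 37 (mod 176).
Check: 157 × 37 = 5809 ≡ 1 (mod 176)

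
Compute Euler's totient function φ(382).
190

382 = 2 × 191
φ(n) = n × ∏(1 - 1/p) for each prime p dividing n
φ(382) = 382 × (1 - 1/2) × (1 - 1/191) = 190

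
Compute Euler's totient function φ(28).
12

28 = 2^2 × 7
φ(n) = n × ∏(1 - 1/p) for each prime p dividing n
φ(28) = 28 × (1 - 1/2) × (1 - 1/7) = 12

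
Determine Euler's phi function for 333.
216

333 = 3^2 × 37
φ(n) = n × ∏(1 - 1/p) for each prime p dividing n
φ(333) = 333 × (1 - 1/3) × (1 - 1/37) = 216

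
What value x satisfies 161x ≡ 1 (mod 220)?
41

gcd(161, 220) = 1, so the inverse exists.
Extended Euclidean algorithm on (220, 161):
220 = 1 × 161 + 59  ⟹  59 = (1)·220 + (-1)·161
161 = 2 × 59 + 43  ⟹  43 = (-2)·220 + (3)·161
59 = 1 × 43 + 16  ⟹  16 = (3)·220 + (-4)·161
43 = 2 × 16 + 11  ⟹  11 = (-8)·220 + (11)·161
16 = 1 × 11 + 5  ⟹  5 = (11)·220 + (-15)·161
11 = 2 × 5 + 1  ⟹  1 = (-30)·220 + (41)·161
So (41)·161 ≡ 1 (mod 220), i.e. 161^(-1) ≡ 41 (mod 220).
Check: 161 × 41 = 6601 ≡ 1 (mod 220)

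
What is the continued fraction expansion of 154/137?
[1; 8, 17]

Euclidean algorithm steps:
154 = 1 × 137 + 17
137 = 8 × 17 + 1
17 = 17 × 1 + 0
Continued fraction: [1; 8, 17]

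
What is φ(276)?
88

276 = 2^2 × 3 × 23
φ(n) = n × ∏(1 - 1/p) for each prime p dividing n
φ(276) = 276 × (1 - 1/2) × (1 - 1/3) × (1 - 1/23) = 88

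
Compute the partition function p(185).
1071823774337

p(n) counts ways to write n as a sum of positive integers (order ignored).
Euler's pentagonal recurrence: p(k) = p(k-1) + p(k-2) - p(k-5) - p(k-7) + p(k-12) + p(k-15) - ... (offsets j(3j∓1)/2, signs ++--, p(0)=1, p(<0)=0).
DP table for k = 0..184: p(0)=1, p(1)=1, p(2)=2, p(3)=3, p(4)=5, p(5)=7, p(6)=11, p(7)=15, p(8)=22, p(9)=30, p(10)=42, p(11)=56, p(12)=77, p(13)=101, p(14)=135, p(15)=176, p(16)=231, p(17)=297, p(18)=385, p(19)=490, p(20)=627, p(21)=792, p(22)=1002, p(23)=1255, p(24)=1575, p(25)=1958, p(26)=2436, p(27)=3010, p(28)=3718, p(29)=4565, p(30)=5604, p(31)=6842, p(32)=8349, p(33)=10143, p(34)=12310, p(35)=14883, p(36)=17977, p(37)=21637, p(38)=26015, p(39)=31185, p(40)=37338, p(41)=44583, p(42)=53174, p(43)=63261, p(44)=75175, p(45)=89134, p(46)=105558, p(47)=124754, p(48)=147273, p(49)=173525, p(50)=204226, p(51)=239943, p(52)=281589, p(53)=329931, p(54)=386155, p(55)=451276, p(56)=526823, p(57)=614154, p(58)=715220, p(59)=831820, p(60)=966467, p(61)=1121505, p(62)=1300156, p(63)=1505499, p(64)=1741630, p(65)=2012558, p(66)=2323520, p(67)=2679689, p(68)=3087735, p(69)=3554345, p(70)=4087968, p(71)=4697205, p(72)=5392783, p(73)=6185689, p(74)=7089500, p(75)=8118264, p(76)=9289091, p(77)=10619863, p(78)=12132164, p(79)=13848650, p(80)=15796476, p(81)=18004327, p(82)=20506255, p(83)=23338469, p(84)=26543660, p(85)=30167357, p(86)=34262962, p(87)=38887673, p(88)=44108109, p(89)=49995925, p(90)=56634173, p(91)=64112359, p(92)=72533807, p(93)=82010177, p(94)=92669720, p(95)=104651419, p(96)=118114304, p(97)=133230930, p(98)=150198136, p(99)=169229875, p(100)=190569292, p(101)=214481126, p(102)=241265379, p(103)=271248950, p(104)=304801365, p(105)=342325709, p(106)=384276336, p(107)=431149389, p(108)=483502844, p(109)=541946240, p(110)=607163746, p(111)=679903203, p(112)=761002156, p(113)=851376628, p(114)=952050665, p(115)=1064144451, p(116)=1188908248, p(117)=1327710076, p(118)=1482074143, p(119)=1653668665, p(120)=1844349560, p(121)=2056148051, p(122)=2291320912, p(123)=2552338241, p(124)=2841940500, p(125)=3163127352, p(126)=3519222692, p(127)=3913864295, p(128)=4351078600, p(129)=4835271870, p(130)=5371315400, p(131)=5964539504, p(132)=6620830889, p(133)=7346629512, p(134)=8149040695, p(135)=9035836076, p(136)=10015581680, p(137)=11097645016, p(138)=12292341831, p(139)=13610949895, p(140)=15065878135, p(141)=16670689208, p(142)=18440293320, p(143)=20390982757, p(144)=22540654445, p(145)=24908858009, p(146)=27517052599, p(147)=30388671978, p(148)=33549419497, p(149)=37027355200, p(150)=40853235313, p(151)=45060624582, p(152)=49686288421, p(153)=54770336324, p(154)=60356673280, p(155)=66493182097, p(156)=73232243759, p(157)=80630964769, p(158)=88751778802, p(159)=97662728555, p(160)=107438159466, p(161)=118159068427, p(162)=129913904637, p(163)=142798995930, p(164)=156919475295, p(165)=172389800255, p(166)=189334822579, p(167)=207890420102, p(168)=228204732751, p(169)=250438925115, p(170)=274768617130, p(171)=301384802048, p(172)=330495499613, p(173)=362326859895, p(174)=397125074750, p(175)=435157697830, p(176)=476715857290, p(177)=522115831195, p(178)=571701605655, p(179)=625846753120, p(180)=684957390936, p(181)=749474411781, p(182)=819876908323, p(183)=896684817527, p(184)=980462880430.
Final step: p(185) = p(184) + p(183) - p(180) - p(178) + p(173) + p(170) - p(163) - p(159) + p(150) + p(145) - p(134) - p(128) + p(115) + p(108) - p(93) - p(85) + p(68) + p(59) - p(40) - p(30) + p(9)
= 980462880430 + 896684817527 - 684957390936 - 571701605655 + 362326859895 + 274768617130 - 142798995930 - 97662728555 + 40853235313 + 24908858009 - 8149040695 - 4351078600 + 1064144451 + 483502844 - 82010177 - 30167357 + 3087735 + 831820 - 37338 - 5604 + 30
= 1071823774337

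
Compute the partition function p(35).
14883

p(n) counts ways to write n as a sum of positive integers (order ignored).
Euler's pentagonal recurrence: p(k) = p(k-1) + p(k-2) - p(k-5) - p(k-7) + p(k-12) + p(k-15) - ... (offsets j(3j∓1)/2, signs ++--, p(0)=1, p(<0)=0).
DP table for k = 0..34: p(0)=1, p(1)=1, p(2)=2, p(3)=3, p(4)=5, p(5)=7, p(6)=11, p(7)=15, p(8)=22, p(9)=30, p(10)=42, p(11)=56, p(12)=77, p(13)=101, p(14)=135, p(15)=176, p(16)=231, p(17)=297, p(18)=385, p(19)=490, p(20)=627, p(21)=792, p(22)=1002, p(23)=1255, p(24)=1575, p(25)=1958, p(26)=2436, p(27)=3010, p(28)=3718, p(29)=4565, p(30)=5604, p(31)=6842, p(32)=8349, p(33)=10143, p(34)=12310.
Final step: p(35) = p(34) + p(33) - p(30) - p(28) + p(23) + p(20) - p(13) - p(9) + p(0)
= 12310 + 10143 - 5604 - 3718 + 1255 + 627 - 101 - 30 + 1
= 14883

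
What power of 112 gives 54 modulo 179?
129

Baby-step giant-step with step n = ⌈√179⌉ = 14.
Baby steps 112^j mod 179 (j:value) for j=0..13: 0:1, 1:112, 2:14, 3:136, 4:17, 5:114, 6:59, 7:164, 8:110, 9:148, 10:108, 11:103, 12:80, 13:10.
Giant-step multiplier: 112^(-14) ≡ 112^(178-14) = 112^164 ≡ 144 (mod 179).
Giant steps γ_i = 54·144^i mod 179: γ_0=54, γ_1=79, γ_2=99, γ_3=115, γ_4=92, γ_5=2, γ_6=109, γ_7=123, γ_8=170, γ_9=136 (in table at j=3).
x = i·n + j = 9·14 + 3 = 129.
Check: 112^129 ≡ 54 (mod 179).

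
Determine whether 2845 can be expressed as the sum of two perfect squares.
6² + 53² (a=6, b=53)

Factorization: 2845 = 5 × 569
By Fermat: n is sum of two squares iff every prime p ≡ 3 (mod 4) appears to even power.
All primes ≡ 3 (mod 4) appear to even power.
Search a = 0, 1, 2, … for 2845 - a² a perfect square: first hit at a = 6: 2845 - 36 = 2809 = 53².
2845 = 6² + 53² = 36 + 2809 ✓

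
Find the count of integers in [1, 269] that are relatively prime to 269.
268

269 = 269
φ(n) = n × ∏(1 - 1/p) for each prime p dividing n
φ(269) = 269 × (1 - 1/269) = 268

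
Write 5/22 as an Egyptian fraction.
1/5 + 1/37 + 1/4070

Greedy algorithm:
5/22: ceiling(22/5) = 5, use 1/5
3/110: ceiling(110/3) = 37, use 1/37
1/4070: ceiling(4070/1) = 4070, use 1/4070
Result: 5/22 = 1/5 + 1/37 + 1/4070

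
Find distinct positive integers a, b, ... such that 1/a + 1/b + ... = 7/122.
1/18 + 1/549

Greedy algorithm:
7/122: ceiling(122/7) = 18, use 1/18
1/549: ceiling(549/1) = 549, use 1/549
Result: 7/122 = 1/18 + 1/549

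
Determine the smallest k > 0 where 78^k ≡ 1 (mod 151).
25

151 is prime, so ord(78) divides φ(151) = 150.
Divisors of 150: 1, 2, 3, 5, 6, 10, 15, 25, 30, 50, 75, 150.
Repeated squaring: 78^1 ≡ 78, 78^2 ≡ 44, 78^4 ≡ 124, 78^8 ≡ 125, 78^16 ≡ 72, 78^32 ≡ 50, 78^64 ≡ 84, 78^128 ≡ 110 (mod 151).
Test 78^d mod 151 for each divisor d in increasing order:
78^1 ≡ 78
78^2 ≡ 44
78^3 = 78^2·78^1 ≡ 110
78^5 = 78^4·78^1 ≡ 8
78^6 = 78^4·78^2 ≡ 20
78^10 = 78^8·78^2 ≡ 64
78^15 = 78^8·78^4·78^2·78^1 ≡ 59
78^25 = 78^16·78^8·78^1 ≡ 1  ← first divisor giving 1
The order is 25.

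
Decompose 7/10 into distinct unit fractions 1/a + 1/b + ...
1/2 + 1/5

Greedy algorithm:
7/10: ceiling(10/7) = 2, use 1/2
1/5: ceiling(5/1) = 5, use 1/5
Result: 7/10 = 1/2 + 1/5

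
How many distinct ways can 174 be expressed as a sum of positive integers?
397125074750

p(n) counts ways to write n as a sum of positive integers (order ignored).
Euler's pentagonal recurrence: p(k) = p(k-1) + p(k-2) - p(k-5) - p(k-7) + p(k-12) + p(k-15) - ... (offsets j(3j∓1)/2, signs ++--, p(0)=1, p(<0)=0).
DP table for k = 0..173: p(0)=1, p(1)=1, p(2)=2, p(3)=3, p(4)=5, p(5)=7, p(6)=11, p(7)=15, p(8)=22, p(9)=30, p(10)=42, p(11)=56, p(12)=77, p(13)=101, p(14)=135, p(15)=176, p(16)=231, p(17)=297, p(18)=385, p(19)=490, p(20)=627, p(21)=792, p(22)=1002, p(23)=1255, p(24)=1575, p(25)=1958, p(26)=2436, p(27)=3010, p(28)=3718, p(29)=4565, p(30)=5604, p(31)=6842, p(32)=8349, p(33)=10143, p(34)=12310, p(35)=14883, p(36)=17977, p(37)=21637, p(38)=26015, p(39)=31185, p(40)=37338, p(41)=44583, p(42)=53174, p(43)=63261, p(44)=75175, p(45)=89134, p(46)=105558, p(47)=124754, p(48)=147273, p(49)=173525, p(50)=204226, p(51)=239943, p(52)=281589, p(53)=329931, p(54)=386155, p(55)=451276, p(56)=526823, p(57)=614154, p(58)=715220, p(59)=831820, p(60)=966467, p(61)=1121505, p(62)=1300156, p(63)=1505499, p(64)=1741630, p(65)=2012558, p(66)=2323520, p(67)=2679689, p(68)=3087735, p(69)=3554345, p(70)=4087968, p(71)=4697205, p(72)=5392783, p(73)=6185689, p(74)=7089500, p(75)=8118264, p(76)=9289091, p(77)=10619863, p(78)=12132164, p(79)=13848650, p(80)=15796476, p(81)=18004327, p(82)=20506255, p(83)=23338469, p(84)=26543660, p(85)=30167357, p(86)=34262962, p(87)=38887673, p(88)=44108109, p(89)=49995925, p(90)=56634173, p(91)=64112359, p(92)=72533807, p(93)=82010177, p(94)=92669720, p(95)=104651419, p(96)=118114304, p(97)=133230930, p(98)=150198136, p(99)=169229875, p(100)=190569292, p(101)=214481126, p(102)=241265379, p(103)=271248950, p(104)=304801365, p(105)=342325709, p(106)=384276336, p(107)=431149389, p(108)=483502844, p(109)=541946240, p(110)=607163746, p(111)=679903203, p(112)=761002156, p(113)=851376628, p(114)=952050665, p(115)=1064144451, p(116)=1188908248, p(117)=1327710076, p(118)=1482074143, p(119)=1653668665, p(120)=1844349560, p(121)=2056148051, p(122)=2291320912, p(123)=2552338241, p(124)=2841940500, p(125)=3163127352, p(126)=3519222692, p(127)=3913864295, p(128)=4351078600, p(129)=4835271870, p(130)=5371315400, p(131)=5964539504, p(132)=6620830889, p(133)=7346629512, p(134)=8149040695, p(135)=9035836076, p(136)=10015581680, p(137)=11097645016, p(138)=12292341831, p(139)=13610949895, p(140)=15065878135, p(141)=16670689208, p(142)=18440293320, p(143)=20390982757, p(144)=22540654445, p(145)=24908858009, p(146)=27517052599, p(147)=30388671978, p(148)=33549419497, p(149)=37027355200, p(150)=40853235313, p(151)=45060624582, p(152)=49686288421, p(153)=54770336324, p(154)=60356673280, p(155)=66493182097, p(156)=73232243759, p(157)=80630964769, p(158)=88751778802, p(159)=97662728555, p(160)=107438159466, p(161)=118159068427, p(162)=129913904637, p(163)=142798995930, p(164)=156919475295, p(165)=172389800255, p(166)=189334822579, p(167)=207890420102, p(168)=228204732751, p(169)=250438925115, p(170)=274768617130, p(171)=301384802048, p(172)=330495499613, p(173)=362326859895.
Final step: p(174) = p(173) + p(172) - p(169) - p(167) + p(162) + p(159) - p(152) - p(148) + p(139) + p(134) - p(123) - p(117) + p(104) + p(97) - p(82) - p(74) + p(57) + p(48) - p(29) - p(19)
= 362326859895 + 330495499613 - 250438925115 - 207890420102 + 129913904637 + 97662728555 - 49686288421 - 33549419497 + 13610949895 + 8149040695 - 2552338241 - 1327710076 + 304801365 + 133230930 - 20506255 - 7089500 + 614154 + 147273 - 4565 - 490
= 397125074750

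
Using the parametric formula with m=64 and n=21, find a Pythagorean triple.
(3655, 2688, 4537)

Euclid's formula: a = m² - n², b = 2mn, c = m² + n²
m = 64, n = 21
a = 64² - 21² = 4096 - 441 = 3655
b = 2 × 64 × 21 = 2688
c = 64² + 21² = 4096 + 441 = 4537
Verification: 3655² + 2688² = 13359025 + 7225344 = 20584369 = 4537² ✓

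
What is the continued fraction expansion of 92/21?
[4; 2, 1, 1, 1, 2]

Euclidean algorithm steps:
92 = 4 × 21 + 8
21 = 2 × 8 + 5
8 = 1 × 5 + 3
5 = 1 × 3 + 2
3 = 1 × 2 + 1
2 = 2 × 1 + 0
Continued fraction: [4; 2, 1, 1, 1, 2]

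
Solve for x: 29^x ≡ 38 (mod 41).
5

Baby-step giant-step with step n = ⌈√41⌉ = 7.
Baby steps 29^j mod 41 (j:value) for j=0..6: 0:1, 1:29, 2:21, 3:35, 4:31, 5:38, 6:36.
h = 38 is already in the table at j=5, so x = 5.
Check: 29^5 ≡ 38 (mod 41).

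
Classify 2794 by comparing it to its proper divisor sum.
deficient

Proper divisors of 2794: sum = 1 + 2 + 11 + 22 + 127 + 254 + 1397 = 1814
Since 1814 < 2794, 2794 is deficient.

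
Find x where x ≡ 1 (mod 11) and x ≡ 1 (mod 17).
1

Using Chinese Remainder Theorem:
M = 11 × 17 = 187
M1 = 17, M2 = 11
y1 = 17^(-1) mod 11 = 2
y2 = 11^(-1) mod 17 = 14
x = (1×17×2 + 1×11×14) mod 187 = 1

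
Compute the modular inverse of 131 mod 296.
235

gcd(131, 296) = 1, so the inverse exists.
Extended Euclidean algorithm on (296, 131):
296 = 2 × 131 + 34  ⟹  34 = (1)·296 + (-2)·131
131 = 3 × 34 + 29  ⟹  29 = (-3)·296 + (7)·131
34 = 1 × 29 + 5  ⟹  5 = (4)·296 + (-9)·131
29 = 5 × 5 + 4  ⟹  4 = (-23)·296 + (52)·131
5 = 1 × 4 + 1  ⟹  1 = (27)·296 + (-61)·131
So (-61)·131 ≡ 1 (mod 296), i.e. 131^(-1) ≡ -61 ≡ 235 (mod 296).
Check: 131 × 235 = 30785 ≡ 1 (mod 296)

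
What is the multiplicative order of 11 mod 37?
6

37 is prime, so ord(11) divides φ(37) = 36.
Divisors of 36: 1, 2, 3, 4, 6, 9, 12, 18, 36.
Repeated squaring: 11^1 ≡ 11, 11^2 ≡ 10, 11^4 ≡ 26, 11^8 ≡ 10, 11^16 ≡ 26, 11^32 ≡ 10 (mod 37).
Test 11^d mod 37 for each divisor d in increasing order:
11^1 ≡ 11
11^2 ≡ 10
11^3 = 11^2·11^1 ≡ 36
11^4 ≡ 26
11^6 = 11^4·11^2 ≡ 1  ← first divisor giving 1
The order is 6.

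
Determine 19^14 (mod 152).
57

Repeated squaring. Binary of 14 = 1110.
19^1 ≡ 19 (mod 152); 19^2 ≡ 57 (mod 152); 19^4 ≡ 57 (mod 152); 19^8 ≡ 57 (mod 152)
19^14 = 19^2 × 19^4 × 19^8 ≡ 57 (mod 152)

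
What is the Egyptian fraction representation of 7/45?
1/7 + 1/79 + 1/24885

Greedy algorithm:
7/45: ceiling(45/7) = 7, use 1/7
4/315: ceiling(315/4) = 79, use 1/79
1/24885: ceiling(24885/1) = 24885, use 1/24885
Result: 7/45 = 1/7 + 1/79 + 1/24885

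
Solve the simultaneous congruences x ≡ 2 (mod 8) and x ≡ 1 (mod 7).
50

Using Chinese Remainder Theorem:
M = 8 × 7 = 56
M1 = 7, M2 = 8
y1 = 7^(-1) mod 8 = 7
y2 = 8^(-1) mod 7 = 1
x = (2×7×7 + 1×8×1) mod 56 = 50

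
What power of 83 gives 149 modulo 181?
35

Baby-step giant-step with step n = ⌈√181⌉ = 14.
Baby steps 83^j mod 181 (j:value) for j=0..13: 0:1, 1:83, 2:11, 3:8, 4:121, 5:88, 6:64, 7:63, 8:161, 9:150, 10:142, 11:21, 12:114, 13:50.
Giant-step multiplier: 83^(-14) ≡ 83^(180-14) = 83^166 ≡ 167 (mod 181).
Giant steps γ_i = 149·167^i mod 181: γ_0=149, γ_1=86, γ_2=63 (in table at j=7).
x = i·n + j = 2·14 + 7 = 35.
Check: 83^35 ≡ 149 (mod 181).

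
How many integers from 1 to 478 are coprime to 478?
238

478 = 2 × 239
φ(n) = n × ∏(1 - 1/p) for each prime p dividing n
φ(478) = 478 × (1 - 1/2) × (1 - 1/239) = 238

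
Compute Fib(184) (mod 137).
66

Matrix identity: Q^n = [[F_(n+1), F_n], [F_n, F_(n-1)]] with Q = [[1,1],[1,0]].
n = 184 = 10111000₂. Square-and-multiply, entries mod 137:
Q^1 = [[1,1],[1,0]]
Q^2 = (Q^1)² = [[2,1],[1,1]]
Q^5 = (Q^2)²·Q = [[8,5],[5,3]]
Q^11 = (Q^5)²·Q = [[7,89],[89,55]]
Q^23 = (Q^11)²·Q = [[62,24],[24,38]]
Q^46 = (Q^23)² = [[36,71],[71,102]]
Q^92 = (Q^46)² = [[35,71],[71,101]]
Q^184 = (Q^92)² = [[101,66],[66,35]]
F_184 mod 137 = Q^184[0][1] = 66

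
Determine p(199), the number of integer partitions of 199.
3646072432125

p(n) counts ways to write n as a sum of positive integers (order ignored).
Euler's pentagonal recurrence: p(k) = p(k-1) + p(k-2) - p(k-5) - p(k-7) + p(k-12) + p(k-15) - ... (offsets j(3j∓1)/2, signs ++--, p(0)=1, p(<0)=0).
DP table for k = 0..198: p(0)=1, p(1)=1, p(2)=2, p(3)=3, p(4)=5, p(5)=7, p(6)=11, p(7)=15, p(8)=22, p(9)=30, p(10)=42, p(11)=56, p(12)=77, p(13)=101, p(14)=135, p(15)=176, p(16)=231, p(17)=297, p(18)=385, p(19)=490, p(20)=627, p(21)=792, p(22)=1002, p(23)=1255, p(24)=1575, p(25)=1958, p(26)=2436, p(27)=3010, p(28)=3718, p(29)=4565, p(30)=5604, p(31)=6842, p(32)=8349, p(33)=10143, p(34)=12310, p(35)=14883, p(36)=17977, p(37)=21637, p(38)=26015, p(39)=31185, p(40)=37338, p(41)=44583, p(42)=53174, p(43)=63261, p(44)=75175, p(45)=89134, p(46)=105558, p(47)=124754, p(48)=147273, p(49)=173525, p(50)=204226, p(51)=239943, p(52)=281589, p(53)=329931, p(54)=386155, p(55)=451276, p(56)=526823, p(57)=614154, p(58)=715220, p(59)=831820, p(60)=966467, p(61)=1121505, p(62)=1300156, p(63)=1505499, p(64)=1741630, p(65)=2012558, p(66)=2323520, p(67)=2679689, p(68)=3087735, p(69)=3554345, p(70)=4087968, p(71)=4697205, p(72)=5392783, p(73)=6185689, p(74)=7089500, p(75)=8118264, p(76)=9289091, p(77)=10619863, p(78)=12132164, p(79)=13848650, p(80)=15796476, p(81)=18004327, p(82)=20506255, p(83)=23338469, p(84)=26543660, p(85)=30167357, p(86)=34262962, p(87)=38887673, p(88)=44108109, p(89)=49995925, p(90)=56634173, p(91)=64112359, p(92)=72533807, p(93)=82010177, p(94)=92669720, p(95)=104651419, p(96)=118114304, p(97)=133230930, p(98)=150198136, p(99)=169229875, p(100)=190569292, p(101)=214481126, p(102)=241265379, p(103)=271248950, p(104)=304801365, p(105)=342325709, p(106)=384276336, p(107)=431149389, p(108)=483502844, p(109)=541946240, p(110)=607163746, p(111)=679903203, p(112)=761002156, p(113)=851376628, p(114)=952050665, p(115)=1064144451, p(116)=1188908248, p(117)=1327710076, p(118)=1482074143, p(119)=1653668665, p(120)=1844349560, p(121)=2056148051, p(122)=2291320912, p(123)=2552338241, p(124)=2841940500, p(125)=3163127352, p(126)=3519222692, p(127)=3913864295, p(128)=4351078600, p(129)=4835271870, p(130)=5371315400, p(131)=5964539504, p(132)=6620830889, p(133)=7346629512, p(134)=8149040695, p(135)=9035836076, p(136)=10015581680, p(137)=11097645016, p(138)=12292341831, p(139)=13610949895, p(140)=15065878135, p(141)=16670689208, p(142)=18440293320, p(143)=20390982757, p(144)=22540654445, p(145)=24908858009, p(146)=27517052599, p(147)=30388671978, p(148)=33549419497, p(149)=37027355200, p(150)=40853235313, p(151)=45060624582, p(152)=49686288421, p(153)=54770336324, p(154)=60356673280, p(155)=66493182097, p(156)=73232243759, p(157)=80630964769, p(158)=88751778802, p(159)=97662728555, p(160)=107438159466, p(161)=118159068427, p(162)=129913904637, p(163)=142798995930, p(164)=156919475295, p(165)=172389800255, p(166)=189334822579, p(167)=207890420102, p(168)=228204732751, p(169)=250438925115, p(170)=274768617130, p(171)=301384802048, p(172)=330495499613, p(173)=362326859895, p(174)=397125074750, p(175)=435157697830, p(176)=476715857290, p(177)=522115831195, p(178)=571701605655, p(179)=625846753120, p(180)=684957390936, p(181)=749474411781, p(182)=819876908323, p(183)=896684817527, p(184)=980462880430, p(185)=1071823774337, p(186)=1171432692373, p(187)=1280011042268, p(188)=1398341745571, p(189)=1527273599625, p(190)=1667727404093, p(191)=1820701100652, p(192)=1987276856363, p(193)=2168627105469, p(194)=2366022741845, p(195)=2580840212973, p(196)=2814570987591, p(197)=3068829878530, p(198)=3345365983698.
Final step: p(199) = p(198) + p(197) - p(194) - p(192) + p(187) + p(184) - p(177) - p(173) + p(164) + p(159) - p(148) - p(142) + p(129) + p(122) - p(107) - p(99) + p(82) + p(73) - p(54) - p(44) + p(23) + p(12)
= 3345365983698 + 3068829878530 - 2366022741845 - 1987276856363 + 1280011042268 + 980462880430 - 522115831195 - 362326859895 + 156919475295 + 97662728555 - 33549419497 - 18440293320 + 4835271870 + 2291320912 - 431149389 - 169229875 + 20506255 + 6185689 - 386155 - 75175 + 1255 + 77
= 3646072432125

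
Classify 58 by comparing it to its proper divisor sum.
deficient

Proper divisors of 58: sum = 1 + 2 + 29 = 32
Since 32 < 58, 58 is deficient.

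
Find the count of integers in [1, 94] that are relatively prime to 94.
46

94 = 2 × 47
φ(n) = n × ∏(1 - 1/p) for each prime p dividing n
φ(94) = 94 × (1 - 1/2) × (1 - 1/47) = 46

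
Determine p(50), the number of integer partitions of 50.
204226

p(n) counts ways to write n as a sum of positive integers (order ignored).
Euler's pentagonal recurrence: p(k) = p(k-1) + p(k-2) - p(k-5) - p(k-7) + p(k-12) + p(k-15) - ... (offsets j(3j∓1)/2, signs ++--, p(0)=1, p(<0)=0).
DP table for k = 0..49: p(0)=1, p(1)=1, p(2)=2, p(3)=3, p(4)=5, p(5)=7, p(6)=11, p(7)=15, p(8)=22, p(9)=30, p(10)=42, p(11)=56, p(12)=77, p(13)=101, p(14)=135, p(15)=176, p(16)=231, p(17)=297, p(18)=385, p(19)=490, p(20)=627, p(21)=792, p(22)=1002, p(23)=1255, p(24)=1575, p(25)=1958, p(26)=2436, p(27)=3010, p(28)=3718, p(29)=4565, p(30)=5604, p(31)=6842, p(32)=8349, p(33)=10143, p(34)=12310, p(35)=14883, p(36)=17977, p(37)=21637, p(38)=26015, p(39)=31185, p(40)=37338, p(41)=44583, p(42)=53174, p(43)=63261, p(44)=75175, p(45)=89134, p(46)=105558, p(47)=124754, p(48)=147273, p(49)=173525.
Final step: p(50) = p(49) + p(48) - p(45) - p(43) + p(38) + p(35) - p(28) - p(24) + p(15) + p(10)
= 173525 + 147273 - 89134 - 63261 + 26015 + 14883 - 3718 - 1575 + 176 + 42
= 204226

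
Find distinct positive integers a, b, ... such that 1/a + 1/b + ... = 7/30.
1/5 + 1/30

Greedy algorithm:
7/30: ceiling(30/7) = 5, use 1/5
1/30: ceiling(30/1) = 30, use 1/30
Result: 7/30 = 1/5 + 1/30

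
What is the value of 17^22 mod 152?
73

Repeated squaring. Binary of 22 = 10110.
17^1 ≡ 17 (mod 152); 17^2 ≡ 137 (mod 152); 17^4 ≡ 73 (mod 152); 17^8 ≡ 9 (mod 152); 17^16 ≡ 81 (mod 152)
17^22 = 17^2 × 17^4 × 17^16 ≡ 73 (mod 152)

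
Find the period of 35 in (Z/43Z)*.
7

43 is prime, so ord(35) divides φ(43) = 42.
Divisors of 42: 1, 2, 3, 6, 7, 14, 21, 42.
Repeated squaring: 35^1 ≡ 35, 35^2 ≡ 21, 35^4 ≡ 11, 35^8 ≡ 35, 35^16 ≡ 21, 35^32 ≡ 11 (mod 43).
Test 35^d mod 43 for each divisor d in increasing order:
35^1 ≡ 35
35^2 ≡ 21
35^3 = 35^2·35^1 ≡ 4
35^6 = 35^4·35^2 ≡ 16
35^7 = 35^4·35^2·35^1 ≡ 1  ← first divisor giving 1
The order is 7.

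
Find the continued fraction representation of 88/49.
[1; 1, 3, 1, 9]

Euclidean algorithm steps:
88 = 1 × 49 + 39
49 = 1 × 39 + 10
39 = 3 × 10 + 9
10 = 1 × 9 + 1
9 = 9 × 1 + 0
Continued fraction: [1; 1, 3, 1, 9]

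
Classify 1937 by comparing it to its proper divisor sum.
deficient

Proper divisors of 1937: sum = 1 + 13 + 149 = 163
Since 163 < 1937, 1937 is deficient.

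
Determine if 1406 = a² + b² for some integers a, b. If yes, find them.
Not possible

Factorization: 1406 = 2 × 19 × 37
By Fermat: n is sum of two squares iff every prime p ≡ 3 (mod 4) appears to even power.
Prime(s) ≡ 3 (mod 4) with odd exponent: [(19, 1)]
Therefore 1406 cannot be expressed as a² + b².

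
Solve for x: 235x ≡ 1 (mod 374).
113

gcd(235, 374) = 1, so the inverse exists.
Extended Euclidean algorithm on (374, 235):
374 = 1 × 235 + 139  ⟹  139 = (1)·374 + (-1)·235
235 = 1 × 139 + 96  ⟹  96 = (-1)·374 + (2)·235
139 = 1 × 96 + 43  ⟹  43 = (2)·374 + (-3)·235
96 = 2 × 43 + 10  ⟹  10 = (-5)·374 + (8)·235
43 = 4 × 10 + 3  ⟹  3 = (22)·374 + (-35)·235
10 = 3 × 3 + 1  ⟹  1 = (-71)·374 + (113)·235
So (113)·235 ≡ 1 (mod 374), i.e. 235^(-1) ≡ 113 (mod 374).
Check: 235 × 113 = 26555 ≡ 1 (mod 374)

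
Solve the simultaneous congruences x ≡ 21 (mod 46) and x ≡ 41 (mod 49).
1217

Using Chinese Remainder Theorem:
M = 46 × 49 = 2254
M1 = 49, M2 = 46
y1 = 49^(-1) mod 46 = 31
y2 = 46^(-1) mod 49 = 16
x = (21×49×31 + 41×46×16) mod 2254 = 1217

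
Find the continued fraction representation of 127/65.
[1; 1, 20, 1, 2]

Euclidean algorithm steps:
127 = 1 × 65 + 62
65 = 1 × 62 + 3
62 = 20 × 3 + 2
3 = 1 × 2 + 1
2 = 2 × 1 + 0
Continued fraction: [1; 1, 20, 1, 2]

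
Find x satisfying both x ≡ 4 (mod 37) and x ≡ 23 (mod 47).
1151

Using Chinese Remainder Theorem:
M = 37 × 47 = 1739
M1 = 47, M2 = 37
y1 = 47^(-1) mod 37 = 26
y2 = 37^(-1) mod 47 = 14
x = (4×47×26 + 23×37×14) mod 1739 = 1151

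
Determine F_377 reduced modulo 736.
13

Matrix identity: Q^n = [[F_(n+1), F_n], [F_n, F_(n-1)]] with Q = [[1,1],[1,0]].
n = 377 = 101111001₂. Square-and-multiply, entries mod 736:
Q^1 = [[1,1],[1,0]]
Q^2 = (Q^1)² = [[2,1],[1,1]]
Q^5 = (Q^2)²·Q = [[8,5],[5,3]]
Q^11 = (Q^5)²·Q = [[144,89],[89,55]]
Q^23 = (Q^11)²·Q = [[0,689],[689,47]]
Q^47 = (Q^23)²·Q = [[0,1],[1,735]]
Q^94 = (Q^47)² = [[1,735],[735,2]]
Q^188 = (Q^94)² = [[2,733],[733,5]]
Q^377 = (Q^188)²·Q = [[728,13],[13,715]]
F_377 mod 736 = Q^377[0][1] = 13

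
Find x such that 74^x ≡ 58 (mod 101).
56

Baby-step giant-step with step n = ⌈√101⌉ = 11.
Baby steps 74^j mod 101 (j:value) for j=0..10: 0:1, 1:74, 2:22, 3:12, 4:80, 5:62, 6:43, 7:51, 8:37, 9:11, 10:6.
Giant-step multiplier: 74^(-11) ≡ 74^(100-11) = 74^89 ≡ 48 (mod 101).
Giant steps γ_i = 58·48^i mod 101: γ_0=58, γ_1=57, γ_2=9, γ_3=28, γ_4=31, γ_5=74 (in table at j=1).
x = i·n + j = 5·11 + 1 = 56.
Check: 74^56 ≡ 58 (mod 101).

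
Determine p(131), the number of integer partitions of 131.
5964539504

p(n) counts ways to write n as a sum of positive integers (order ignored).
Euler's pentagonal recurrence: p(k) = p(k-1) + p(k-2) - p(k-5) - p(k-7) + p(k-12) + p(k-15) - ... (offsets j(3j∓1)/2, signs ++--, p(0)=1, p(<0)=0).
DP table for k = 0..130: p(0)=1, p(1)=1, p(2)=2, p(3)=3, p(4)=5, p(5)=7, p(6)=11, p(7)=15, p(8)=22, p(9)=30, p(10)=42, p(11)=56, p(12)=77, p(13)=101, p(14)=135, p(15)=176, p(16)=231, p(17)=297, p(18)=385, p(19)=490, p(20)=627, p(21)=792, p(22)=1002, p(23)=1255, p(24)=1575, p(25)=1958, p(26)=2436, p(27)=3010, p(28)=3718, p(29)=4565, p(30)=5604, p(31)=6842, p(32)=8349, p(33)=10143, p(34)=12310, p(35)=14883, p(36)=17977, p(37)=21637, p(38)=26015, p(39)=31185, p(40)=37338, p(41)=44583, p(42)=53174, p(43)=63261, p(44)=75175, p(45)=89134, p(46)=105558, p(47)=124754, p(48)=147273, p(49)=173525, p(50)=204226, p(51)=239943, p(52)=281589, p(53)=329931, p(54)=386155, p(55)=451276, p(56)=526823, p(57)=614154, p(58)=715220, p(59)=831820, p(60)=966467, p(61)=1121505, p(62)=1300156, p(63)=1505499, p(64)=1741630, p(65)=2012558, p(66)=2323520, p(67)=2679689, p(68)=3087735, p(69)=3554345, p(70)=4087968, p(71)=4697205, p(72)=5392783, p(73)=6185689, p(74)=7089500, p(75)=8118264, p(76)=9289091, p(77)=10619863, p(78)=12132164, p(79)=13848650, p(80)=15796476, p(81)=18004327, p(82)=20506255, p(83)=23338469, p(84)=26543660, p(85)=30167357, p(86)=34262962, p(87)=38887673, p(88)=44108109, p(89)=49995925, p(90)=56634173, p(91)=64112359, p(92)=72533807, p(93)=82010177, p(94)=92669720, p(95)=104651419, p(96)=118114304, p(97)=133230930, p(98)=150198136, p(99)=169229875, p(100)=190569292, p(101)=214481126, p(102)=241265379, p(103)=271248950, p(104)=304801365, p(105)=342325709, p(106)=384276336, p(107)=431149389, p(108)=483502844, p(109)=541946240, p(110)=607163746, p(111)=679903203, p(112)=761002156, p(113)=851376628, p(114)=952050665, p(115)=1064144451, p(116)=1188908248, p(117)=1327710076, p(118)=1482074143, p(119)=1653668665, p(120)=1844349560, p(121)=2056148051, p(122)=2291320912, p(123)=2552338241, p(124)=2841940500, p(125)=3163127352, p(126)=3519222692, p(127)=3913864295, p(128)=4351078600, p(129)=4835271870, p(130)=5371315400.
Final step: p(131) = p(130) + p(129) - p(126) - p(124) + p(119) + p(116) - p(109) - p(105) + p(96) + p(91) - p(80) - p(74) + p(61) + p(54) - p(39) - p(31) + p(14) + p(5)
= 5371315400 + 4835271870 - 3519222692 - 2841940500 + 1653668665 + 1188908248 - 541946240 - 342325709 + 118114304 + 64112359 - 15796476 - 7089500 + 1121505 + 386155 - 31185 - 6842 + 135 + 7
= 5964539504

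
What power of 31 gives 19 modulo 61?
34

Baby-step giant-step with step n = ⌈√61⌉ = 8.
Baby steps 31^j mod 61 (j:value) for j=0..7: 0:1, 1:31, 2:46, 3:23, 4:42, 5:21, 6:41, 7:51.
Giant-step multiplier: 31^(-8) ≡ 31^(60-8) = 31^52 ≡ 12 (mod 61).
Giant steps γ_i = 19·12^i mod 61: γ_0=19, γ_1=45, γ_2=52, γ_3=14, γ_4=46 (in table at j=2).
x = i·n + j = 4·8 + 2 = 34.
Check: 31^34 ≡ 19 (mod 61).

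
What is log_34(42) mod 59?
13

Baby-step giant-step with step n = ⌈√59⌉ = 8.
Baby steps 34^j mod 59 (j:value) for j=0..7: 0:1, 1:34, 2:35, 3:10, 4:45, 5:55, 6:41, 7:37.
Giant-step multiplier: 34^(-8) ≡ 34^(58-8) = 34^50 ≡ 28 (mod 59).
Giant steps γ_i = 42·28^i mod 59: γ_0=42, γ_1=55 (in table at j=5).
x = i·n + j = 1·8 + 5 = 13.
Check: 34^13 ≡ 42 (mod 59).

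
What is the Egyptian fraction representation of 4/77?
1/20 + 1/514 + 1/395780

Greedy algorithm:
4/77: ceiling(77/4) = 20, use 1/20
3/1540: ceiling(1540/3) = 514, use 1/514
1/395780: ceiling(395780/1) = 395780, use 1/395780
Result: 4/77 = 1/20 + 1/514 + 1/395780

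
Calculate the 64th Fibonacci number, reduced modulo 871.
606

Matrix identity: Q^n = [[F_(n+1), F_n], [F_n, F_(n-1)]] with Q = [[1,1],[1,0]].
n = 64 = 1000000₂. Square-and-multiply, entries mod 871:
Q^1 = [[1,1],[1,0]]
Q^2 = (Q^1)² = [[2,1],[1,1]]
Q^4 = (Q^2)² = [[5,3],[3,2]]
Q^8 = (Q^4)² = [[34,21],[21,13]]
Q^16 = (Q^8)² = [[726,116],[116,610]]
Q^32 = (Q^16)² = [[512,809],[809,574]]
Q^64 = (Q^32)² = [[333,606],[606,598]]
F_64 mod 871 = Q^64[0][1] = 606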